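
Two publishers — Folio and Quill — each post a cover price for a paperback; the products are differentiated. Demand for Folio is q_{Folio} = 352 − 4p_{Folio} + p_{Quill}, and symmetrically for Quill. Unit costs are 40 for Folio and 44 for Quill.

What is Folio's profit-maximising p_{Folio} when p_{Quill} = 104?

Folio's profit: π = (p_{Folio} − 40)(352 − 4p_{Folio} + p_{Quill}).
∂π/∂p_{Folio} = 512 − 8p_{Folio} + p_{Quill} = 0 ⇒ p_{Folio} = 64 + 0.125p_{Quill}.
At p_{Quill} = 104: p_{Folio} = 64 + 0.125·104 = 77.

77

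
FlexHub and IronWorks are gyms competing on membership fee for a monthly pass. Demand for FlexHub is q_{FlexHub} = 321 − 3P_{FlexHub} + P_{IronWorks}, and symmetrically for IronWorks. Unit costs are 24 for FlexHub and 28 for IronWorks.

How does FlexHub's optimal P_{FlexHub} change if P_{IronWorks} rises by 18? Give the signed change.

FlexHub's profit: π = (P_{FlexHub} − 24)(321 − 3P_{FlexHub} + P_{IronWorks}).
∂π/∂P_{FlexHub} = 393 − 6P_{FlexHub} + P_{IronWorks} = 0 ⇒ P_{FlexHub} = 65.5 + (1/6)P_{IronWorks}.
The reaction-function slope is 1/6, so an 18-unit rise in P_{IronWorks} moves P_{FlexHub} by 1/6 × 18 = 3. FlexHub's best response rises — the actions are strategic complements.

3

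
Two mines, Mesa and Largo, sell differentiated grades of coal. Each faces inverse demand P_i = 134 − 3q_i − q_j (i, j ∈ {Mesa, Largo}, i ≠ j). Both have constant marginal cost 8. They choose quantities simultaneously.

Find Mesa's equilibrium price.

62

Mine Mesa's profit: π = q_{Mesa}(134 − 3q_{Mesa} − q_{Largo}) − 8q_{Mesa}.
∂π/∂q_{Mesa} = 126 − 6q_{Mesa} − q_{Largo} = 0 ⇒ q_{Mesa} = 21 − (1/6)q_{Largo}.
Setting q_{Mesa} = q_{Largo} in the reaction function: q_{Mesa} = 21 − (1/6)q_{Mesa}, so q_{Mesa} = 21 / (7/6) = 18.
P_{Mesa} = 134 − 3·18 − 18 = 62.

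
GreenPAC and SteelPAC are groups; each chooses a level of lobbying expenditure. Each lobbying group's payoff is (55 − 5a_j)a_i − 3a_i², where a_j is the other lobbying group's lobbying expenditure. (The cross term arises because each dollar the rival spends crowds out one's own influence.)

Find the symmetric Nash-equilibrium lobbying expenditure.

5

GreenPAC's payoff is (55 − 5a_S)a_G − 3a_G².
∂π/∂a_G = 55 − 5a_S − 6a_G = 0, so a_G = 55/6 − (5/6)a_S.
By symmetry a_S = a_G; substituting into the reaction function, (11/6)a_G = 55/6 and a_G = 5.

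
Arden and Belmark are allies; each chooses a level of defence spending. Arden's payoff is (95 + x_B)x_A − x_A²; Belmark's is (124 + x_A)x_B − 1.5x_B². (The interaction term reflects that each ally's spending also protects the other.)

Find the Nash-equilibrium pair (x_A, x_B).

81.8, 68.6

Expanding Arden's payoff: 95x_A + x_Bx_A − x_A².
∂π/∂x_A = 95 + x_B − 2x_A = 0, so x_A = 47.5 + 0.5x_B.
Likewise for Belmark: x_B = 124/3 + (1/3)x_A.
Substituting the second reaction function into the first: x_A = 47.5 + 0.5(124/3 + (1/3)x_A), which gives (5/6)x_A = 409/6 ⇒ x_A = 81.8.
Then x_B = 124/3 + (1/3)·81.8 = 68.6.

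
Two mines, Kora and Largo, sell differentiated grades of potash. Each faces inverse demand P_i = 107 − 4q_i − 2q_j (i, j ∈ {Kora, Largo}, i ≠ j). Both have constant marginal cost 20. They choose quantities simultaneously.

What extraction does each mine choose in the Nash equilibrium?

8.7

Mine Kora's profit: π = q_{Kora}(107 − 4q_{Kora} − 2q_{Largo}) − 20q_{Kora}.
∂π/∂q_{Kora} = 87 − 8q_{Kora} − 2q_{Largo} = 0 ⇒ q_{Kora} = 10.875 − 0.25q_{Largo}.
Setting q_{Kora} = q_{Largo} in the reaction function: q_{Kora} = 10.875 − 0.25q_{Kora}, so q_{Kora} = 10.875 / 1.25 = 8.7.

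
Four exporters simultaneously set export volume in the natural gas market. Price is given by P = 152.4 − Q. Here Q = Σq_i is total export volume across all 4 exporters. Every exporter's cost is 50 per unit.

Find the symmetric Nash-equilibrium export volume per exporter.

A representative exporter's profit is π_i = q_i(152.4 − Q) − 50q_i, with Q = q_i + Σ_{j≠i} q_j.
First-order condition: 102.4 − 2q_i − Σ_{j≠i} q_j = 0.
In a symmetric equilibrium every exporter chooses the same q, so Σ_{j≠i} q_j = 3q. The condition becomes 102.4 − 5q = 0, giving q = 102.4/5 = 20.48.

20.48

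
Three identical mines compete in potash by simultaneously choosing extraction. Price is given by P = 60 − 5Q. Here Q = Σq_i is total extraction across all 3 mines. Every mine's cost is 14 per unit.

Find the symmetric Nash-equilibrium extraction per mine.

2.3

A representative mine's profit is π_i = q_i(60 − 5Q) − 14q_i, with Q = q_i + Σ_{j≠i} q_j.
First-order condition: 46 − 10q_i − 5Σ_{j≠i} q_j = 0.
In a symmetric equilibrium every mine chooses the same q, so Σ_{j≠i} q_j = 2q. The condition becomes 46 − 20q = 0, giving q = 46/20 = 2.3.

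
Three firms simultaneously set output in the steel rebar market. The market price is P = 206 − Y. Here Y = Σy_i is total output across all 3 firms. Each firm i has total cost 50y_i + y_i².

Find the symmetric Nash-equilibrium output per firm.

A representative firm's profit is π_i = y_i(206 − Y) − 50y_i − y_i², with Y = y_i + Σ_{j≠i} y_j.
First-order condition: 156 − 4y_i − Σ_{j≠i} y_j = 0.
With identical firms, set every y_j = y: then 156 − 4y − 2y = 0, i.e. y = 156/6 = 26.

26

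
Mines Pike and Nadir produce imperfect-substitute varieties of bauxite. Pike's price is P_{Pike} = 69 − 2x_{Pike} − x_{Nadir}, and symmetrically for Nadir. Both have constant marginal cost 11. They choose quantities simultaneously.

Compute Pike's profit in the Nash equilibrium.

Mine Pike's profit: π = x_{Pike}(69 − 2x_{Pike} − x_{Nadir}) − 11x_{Pike}.
∂π/∂x_{Pike} = 58 − 4x_{Pike} − x_{Nadir} = 0 ⇒ x_{Pike} = 14.5 − 0.25x_{Nadir}.
By symmetry x_{Nadir} = x_{Pike}; substituting into the reaction function, 1.25x_{Pike} = 14.5 and x_{Pike} = 11.6.
P_{Pike} = 69 − 2·11.6 − 11.6 = 34.2.
Profit = (34.2 − 11)·11.6 = 269.12.

269.12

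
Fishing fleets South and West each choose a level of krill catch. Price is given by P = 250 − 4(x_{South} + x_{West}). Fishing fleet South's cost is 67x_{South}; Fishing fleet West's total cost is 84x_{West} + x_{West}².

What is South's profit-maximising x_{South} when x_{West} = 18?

Fishing fleet South's profit: π = x_{South}(250 − 4(x_{South} + x_{West})) − 67x_{South}.
∂π/∂x_{South} = 183 − 8x_{South} − 4x_{West} = 0, so x_{South} = 22.875 − 0.5x_{West}.
At x_{West} = 18: x_{South} = 22.875 − 0.5·18 = 13.875.

13.875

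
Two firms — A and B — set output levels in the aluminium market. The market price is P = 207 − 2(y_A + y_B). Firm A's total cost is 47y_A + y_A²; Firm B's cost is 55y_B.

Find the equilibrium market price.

Firm A's profit: π = y_A(207 − 2(y_A + y_B)) − 47y_A − y_A².
∂π/∂y_A = 160 − 6y_A − 2y_B = 0, so y_A = 80/3 − (1/3)y_B.
For B: ∂π/∂y_B = 152 − 4y_B − 2y_A = 0 ⇒ y_B = 38 − 0.5y_A.
Substituting the second reaction function into the first: y_A = 80/3 − (1/3)(38 − 0.5y_A), which gives (5/6)y_A = 14 ⇒ y_A = 16.8.
Then y_B = 38 − 0.5·16.8 = 29.6.
Equilibrium price: P = 207 − 2·46.4 = 114.2.

114.2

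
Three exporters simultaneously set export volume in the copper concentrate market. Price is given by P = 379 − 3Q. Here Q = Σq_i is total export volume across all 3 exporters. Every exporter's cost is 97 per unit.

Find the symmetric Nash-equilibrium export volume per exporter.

23.5

A representative exporter's profit is π_i = q_i(379 − 3Q) − 97q_i, with Q = q_i + Σ_{j≠i} q_j.
First-order condition: 282 − 6q_i − 3Σ_{j≠i} q_j = 0.
With identical exporters, set every q_j = q: then 282 − 6q − 6q = 0, i.e. q = 282/12 = 23.5.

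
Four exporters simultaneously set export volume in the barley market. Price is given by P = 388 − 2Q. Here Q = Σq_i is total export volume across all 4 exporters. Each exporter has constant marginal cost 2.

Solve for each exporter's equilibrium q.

38.6

A representative exporter's profit is π_i = q_i(388 − 2Q) − 2q_i, with Q = q_i + Σ_{j≠i} q_j.
First-order condition: 386 − 4q_i − 2Σ_{j≠i} q_j = 0.
Imposing symmetry (q_j = q for all j) turns Σ_{j≠i} q_j into 3q, so 386 = 10q and q = 38.6.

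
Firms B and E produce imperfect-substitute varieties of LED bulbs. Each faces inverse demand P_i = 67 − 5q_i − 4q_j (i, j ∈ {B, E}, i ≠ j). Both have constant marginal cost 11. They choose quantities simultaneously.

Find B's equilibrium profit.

Firm B's profit: π = q_B(67 − 5q_B − 4q_E) − 11q_B.
∂π/∂q_B = 56 − 10q_B − 4q_E = 0 ⇒ q_B = 5.6 − 0.4q_E.
The game is symmetric, so in equilibrium q_E = q_B: the reaction function gives 1.4q_B = 5.6, hence q_B = 4.
P_B = 67 − 5·4 − 4·4 = 31.
Profit = (31 − 11)·4 = 80.

80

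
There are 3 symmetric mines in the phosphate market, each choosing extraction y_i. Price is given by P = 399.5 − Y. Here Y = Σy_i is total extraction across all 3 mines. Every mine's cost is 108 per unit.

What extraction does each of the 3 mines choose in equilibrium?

A representative mine's profit is π_i = y_i(399.5 − Y) − 108y_i, with Y = y_i + Σ_{j≠i} y_j.
First-order condition: 291.5 − 2y_i − Σ_{j≠i} y_j = 0.
Imposing symmetry (y_j = y for all j) turns Σ_{j≠i} y_j into 2y, so 291.5 = 4y and y = 72.875.

72.875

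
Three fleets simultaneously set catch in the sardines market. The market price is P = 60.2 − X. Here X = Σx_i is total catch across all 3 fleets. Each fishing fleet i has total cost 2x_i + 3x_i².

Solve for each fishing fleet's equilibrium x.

A representative fishing fleet's profit is π_i = x_i(60.2 − X) − 2x_i − 3x_i², with X = x_i + Σ_{j≠i} x_j.
First-order condition: 58.2 − 8x_i − Σ_{j≠i} x_j = 0.
With identical fishing fleets, set every x_j = x: then 58.2 − 8x − 2x = 0, i.e. x = 58.2/10 = 5.82.

5.82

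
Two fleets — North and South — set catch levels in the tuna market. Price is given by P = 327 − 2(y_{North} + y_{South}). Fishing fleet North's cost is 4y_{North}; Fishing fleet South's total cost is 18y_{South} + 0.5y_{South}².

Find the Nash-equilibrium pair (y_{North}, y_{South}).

Fishing fleet North's profit: π = y_{North}(327 − 2(y_{North} + y_{South})) − 4y_{North}.
∂π/∂y_{North} = 323 − 4y_{North} − 2y_{South} = 0, so y_{North} = 80.75 − 0.5y_{South}.
For South: ∂π/∂y_{South} = 309 − 5y_{South} − 2y_{North} = 0 ⇒ y_{South} = 61.8 − 0.4y_{North}.
Substituting the second reaction function into the first: y_{North} = 80.75 − 0.5(61.8 − 0.4y_{North}), which gives 0.8y_{North} = 49.85 ⇒ y_{North} = 62.3125.
Then y_{South} = 61.8 − 0.4·62.3125 = 36.875.

62.3125, 36.875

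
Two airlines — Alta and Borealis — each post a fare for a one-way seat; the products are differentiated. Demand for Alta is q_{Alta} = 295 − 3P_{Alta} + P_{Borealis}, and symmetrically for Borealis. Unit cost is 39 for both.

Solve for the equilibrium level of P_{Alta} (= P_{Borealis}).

Alta's profit: π = (P_{Alta} − 39)(295 − 3P_{Alta} + P_{Borealis}).
∂π/∂P_{Alta} = 412 − 6P_{Alta} + P_{Borealis} = 0 ⇒ P_{Alta} = 206/3 + (1/6)P_{Borealis}.
Setting P_{Alta} = P_{Borealis} in the reaction function: P_{Alta} = 206/3 + (1/6)P_{Alta}, so P_{Alta} = (206/3) / (5/6) = 82.4.

82.4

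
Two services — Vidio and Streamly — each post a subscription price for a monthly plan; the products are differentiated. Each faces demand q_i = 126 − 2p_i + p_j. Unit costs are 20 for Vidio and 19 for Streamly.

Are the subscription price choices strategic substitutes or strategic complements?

strategic complements

Vidio's profit: π = (p_{Vidio} − 20)(126 − 2p_{Vidio} + p_{Streamly}).
∂π/∂p_{Vidio} = 166 − 4p_{Vidio} + p_{Streamly} = 0 ⇒ p_{Vidio} = 41.5 + 0.25p_{Streamly}.
The best-response slope dp_{Vidio}/dp_{Streamly} = 0.25 > 0: the reaction function is upward-sloping, so the choices are strategic complements.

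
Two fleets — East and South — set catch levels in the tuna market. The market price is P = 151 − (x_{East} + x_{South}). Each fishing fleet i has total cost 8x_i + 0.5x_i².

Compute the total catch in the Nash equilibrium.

Fishing fleet East's profit: π = x_{East}(151 − (x_{East} + x_{South})) − 8x_{East} − 0.5x_{East}².
∂π/∂x_{East} = 143 − 3x_{East} − x_{South} = 0, so x_{East} = 143/3 − (1/3)x_{South}.
Setting x_{East} = x_{South} in the reaction function: x_{East} = 143/3 − (1/3)x_{East}, so x_{East} = (143/3) / (4/3) = 35.75.
Total catch: 35.75 + 35.75 = 71.5.

71.5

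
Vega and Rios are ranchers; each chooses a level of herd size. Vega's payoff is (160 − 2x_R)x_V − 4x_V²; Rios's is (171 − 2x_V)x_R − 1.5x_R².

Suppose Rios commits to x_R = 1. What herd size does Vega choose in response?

19.75

Expanding Vega's payoff: 160x_V − 2x_Rx_V − 4x_V².
∂π/∂x_V = 160 − 2x_R − 8x_V = 0, so x_V = 20 − 0.25x_R.
At x_R = 1: x_V = 20 − 0.25·1 = 19.75.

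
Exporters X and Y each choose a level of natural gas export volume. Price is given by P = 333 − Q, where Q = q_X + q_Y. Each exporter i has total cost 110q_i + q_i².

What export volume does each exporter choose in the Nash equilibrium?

Exporter X's profit: π = q_X(333 − (q_X + q_Y)) − 110q_X − q_X².
∂π/∂q_X = 223 − 4q_X − q_Y = 0, so q_X = 55.75 − 0.25q_Y.
By symmetry q_Y = q_X; substituting into the reaction function, 1.25q_X = 55.75 and q_X = 44.6.

44.6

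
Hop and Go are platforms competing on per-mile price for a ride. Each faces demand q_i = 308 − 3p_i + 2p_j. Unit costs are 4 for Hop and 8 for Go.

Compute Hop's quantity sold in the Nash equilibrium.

230.25

Hop's profit: π = (p_{Hop} − 4)(308 − 3p_{Hop} + 2p_{Go}).
∂π/∂p_{Hop} = 320 − 6p_{Hop} + 2p_{Go} = 0 ⇒ p_{Hop} = 160/3 + (1/3)p_{Go}.
Similarly p_{Go} = 166/3 + (1/3)p_{Hop}.
Plugging p_{Go} into Hop's best response: p_{Hop} = 160/3 + (1/3)(166/3 + (1/3)p_{Hop}) ⇒ (8/9)p_{Hop} = 646/9, so p_{Hop} = 80.75.
Then p_{Go} = 166/3 + (1/3)·80.75 = 82.25.
q_{Hop} = 308 − 3·80.75 + 2·82.25 = 230.25.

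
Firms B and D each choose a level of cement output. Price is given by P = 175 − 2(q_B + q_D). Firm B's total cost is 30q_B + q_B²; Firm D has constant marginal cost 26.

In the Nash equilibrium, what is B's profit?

Firm B's profit: π = q_B(175 − 2(q_B + q_D)) − 30q_B − q_B².
∂π/∂q_B = 145 − 6q_B − 2q_D = 0, so q_B = 145/6 − (1/3)q_D.
For D: ∂π/∂q_D = 149 − 4q_D − 2q_B = 0 ⇒ q_D = 37.25 − 0.5q_B.
Solving the two reaction functions simultaneously: (1 − (−1/3)(−0.5))q_B = 145/6 − (1/3)·37.25, so (5/6)q_B = 11.75 and q_B = 14.1.
Then q_D = 37.25 − 0.5·14.1 = 30.2.
Price P = 175 − 2·44.3 = 86.4.
B's profit: (86.4 − 30)·14.1 − (14.1)² = 596.43.

596.43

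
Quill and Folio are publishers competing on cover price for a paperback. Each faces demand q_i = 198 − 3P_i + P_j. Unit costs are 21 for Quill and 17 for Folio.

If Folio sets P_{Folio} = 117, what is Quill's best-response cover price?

63

Quill's profit: π = (P_{Quill} − 21)(198 − 3P_{Quill} + P_{Folio}).
∂π/∂P_{Quill} = 261 − 6P_{Quill} + P_{Folio} = 0 ⇒ P_{Quill} = 43.5 + (1/6)P_{Folio}.
At P_{Folio} = 117: P_{Quill} = 43.5 + (1/6)·117 = 63.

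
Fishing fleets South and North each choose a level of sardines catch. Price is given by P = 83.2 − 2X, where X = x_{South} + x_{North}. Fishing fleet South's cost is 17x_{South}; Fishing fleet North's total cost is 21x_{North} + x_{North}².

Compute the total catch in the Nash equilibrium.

Fishing fleet South's profit: π = x_{South}(83.2 − 2(x_{South} + x_{North})) − 17x_{South}.
∂π/∂x_{South} = 66.2 − 4x_{South} − 2x_{North} = 0, so x_{South} = 16.55 − 0.5x_{North}.
For North: ∂π/∂x_{North} = 62.2 − 6x_{North} − 2x_{South} = 0 ⇒ x_{North} = 311/30 − (1/3)x_{South}.
Substituting the second reaction function into the first: x_{South} = 16.55 − 0.5(311/30 − (1/3)x_{South}), which gives (5/6)x_{South} = 341/30 ⇒ x_{South} = 13.64.
Then x_{North} = 311/30 − (1/3)·13.64 = 5.82.
Total catch: 13.64 + 5.82 = 19.46.

19.46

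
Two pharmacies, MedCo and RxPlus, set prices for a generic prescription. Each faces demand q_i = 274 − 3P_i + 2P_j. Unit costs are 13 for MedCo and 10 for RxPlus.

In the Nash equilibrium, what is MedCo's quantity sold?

MedCo's profit: π = (P_{MedCo} − 13)(274 − 3P_{MedCo} + 2P_{RxPlus}).
∂π/∂P_{MedCo} = 313 − 6P_{MedCo} + 2P_{RxPlus} = 0 ⇒ P_{MedCo} = 313/6 + (1/3)P_{RxPlus}.
Similarly P_{RxPlus} = 152/3 + (1/3)P_{MedCo}.
Plugging P_{RxPlus} into MedCo's best response: P_{MedCo} = 313/6 + (1/3)(152/3 + (1/3)P_{MedCo}) ⇒ (8/9)P_{MedCo} = 1243/18, so P_{MedCo} = 77.6875.
Then P_{RxPlus} = 152/3 + (1/3)·77.6875 = 76.5625.
q_{MedCo} = 274 − 3·77.6875 + 2·76.5625 = 194.0625.

194.0625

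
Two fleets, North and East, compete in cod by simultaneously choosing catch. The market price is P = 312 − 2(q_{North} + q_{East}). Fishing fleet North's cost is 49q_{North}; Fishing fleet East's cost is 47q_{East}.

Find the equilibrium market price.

Fishing fleet North's profit: π = q_{North}(312 − 2(q_{North} + q_{East})) − 49q_{North}.
∂π/∂q_{North} = 263 − 4q_{North} − 2q_{East} = 0, so q_{North} = 65.75 − 0.5q_{East}.
By the same steps for East: q_{East} = 66.25 − 0.5q_{North}.
Plugging q_{East} into North's best response: q_{North} = 65.75 − 0.5(66.25 − 0.5q_{North}) ⇒ 0.75q_{North} = 32.625, so q_{North} = 43.5.
Then q_{East} = 66.25 − 0.5·43.5 = 44.5.
Equilibrium price: P = 312 − 2·88 = 136.

136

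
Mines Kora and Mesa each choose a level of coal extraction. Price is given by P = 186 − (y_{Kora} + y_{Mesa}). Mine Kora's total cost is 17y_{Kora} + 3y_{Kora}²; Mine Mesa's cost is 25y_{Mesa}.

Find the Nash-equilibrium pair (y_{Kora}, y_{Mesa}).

Mine Kora's profit: π = y_{Kora}(186 − (y_{Kora} + y_{Mesa})) − 17y_{Kora} − 3y_{Kora}².
∂π/∂y_{Kora} = 169 − 8y_{Kora} − y_{Mesa} = 0, so y_{Kora} = 21.125 − 0.125y_{Mesa}.
For Mesa: ∂π/∂y_{Mesa} = 161 − 2y_{Mesa} − y_{Kora} = 0 ⇒ y_{Mesa} = 80.5 − 0.5y_{Kora}.
Plugging y_{Mesa} into Kora's best response: y_{Kora} = 21.125 − 0.125(80.5 − 0.5y_{Kora}) ⇒ 0.9375y_{Kora} = 11.0625, so y_{Kora} = 11.8.
Then y_{Mesa} = 80.5 − 0.5·11.8 = 74.6.

11.8, 74.6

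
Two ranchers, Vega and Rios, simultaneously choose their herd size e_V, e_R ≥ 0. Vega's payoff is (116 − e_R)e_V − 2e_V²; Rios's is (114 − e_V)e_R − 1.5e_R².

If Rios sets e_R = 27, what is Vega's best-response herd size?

Expanding Vega's payoff: 116e_V − e_Re_V − 2e_V².
∂π/∂e_V = 116 − e_R − 4e_V = 0, so e_V = 29 − 0.25e_R.
At e_R = 27: e_V = 29 − 0.25·27 = 22.25.

22.25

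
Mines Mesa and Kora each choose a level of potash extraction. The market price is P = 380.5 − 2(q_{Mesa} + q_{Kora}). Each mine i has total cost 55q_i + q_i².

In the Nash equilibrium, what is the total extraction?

81.375

Mine Mesa's profit: π = q_{Mesa}(380.5 − 2(q_{Mesa} + q_{Kora})) − 55q_{Mesa} − q_{Mesa}².
∂π/∂q_{Mesa} = 325.5 − 6q_{Mesa} − 2q_{Kora} = 0, so q_{Mesa} = 54.25 − (1/3)q_{Kora}.
By symmetry q_{Kora} = q_{Mesa}; substituting into the reaction function, (4/3)q_{Mesa} = 54.25 and q_{Mesa} = 40.6875.
Total extraction: 40.6875 + 40.6875 = 81.375.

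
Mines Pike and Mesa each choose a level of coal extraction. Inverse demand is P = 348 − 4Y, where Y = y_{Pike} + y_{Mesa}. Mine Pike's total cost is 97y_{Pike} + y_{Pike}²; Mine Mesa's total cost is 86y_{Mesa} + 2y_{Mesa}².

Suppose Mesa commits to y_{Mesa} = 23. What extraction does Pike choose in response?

Mine Pike's profit: π = y_{Pike}(348 − 4(y_{Pike} + y_{Mesa})) − 97y_{Pike} − y_{Pike}².
∂π/∂y_{Pike} = 251 − 10y_{Pike} − 4y_{Mesa} = 0, so y_{Pike} = 25.1 − 0.4y_{Mesa}.
At y_{Mesa} = 23: y_{Pike} = 25.1 − 0.4·23 = 15.9.

15.9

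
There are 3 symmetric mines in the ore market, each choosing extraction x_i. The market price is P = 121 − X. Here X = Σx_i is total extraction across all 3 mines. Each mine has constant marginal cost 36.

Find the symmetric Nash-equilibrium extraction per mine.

21.25

A representative mine's profit is π_i = x_i(121 − X) − 36x_i, with X = x_i + Σ_{j≠i} x_j.
First-order condition: 85 − 2x_i − Σ_{j≠i} x_j = 0.
In a symmetric equilibrium every mine chooses the same x, so Σ_{j≠i} x_j = 2x. The condition becomes 85 − 4x = 0, giving x = 85/4 = 21.25.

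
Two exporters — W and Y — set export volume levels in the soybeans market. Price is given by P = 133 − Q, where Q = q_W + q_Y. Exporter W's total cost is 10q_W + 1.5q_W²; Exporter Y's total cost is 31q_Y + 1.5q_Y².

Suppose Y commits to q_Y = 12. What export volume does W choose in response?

22.2

Exporter W's profit: π = q_W(133 − (q_W + q_Y)) − 10q_W − 1.5q_W².
∂π/∂q_W = 123 − 5q_W − q_Y = 0, so q_W = 24.6 − 0.2q_Y.
At q_Y = 12: q_W = 24.6 − 0.2·12 = 22.2.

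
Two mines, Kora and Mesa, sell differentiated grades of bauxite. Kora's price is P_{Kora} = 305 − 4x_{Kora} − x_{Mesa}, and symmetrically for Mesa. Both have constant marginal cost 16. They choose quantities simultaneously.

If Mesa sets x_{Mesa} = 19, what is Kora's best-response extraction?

Mine Kora's profit: π = x_{Kora}(305 − 4x_{Kora} − x_{Mesa}) − 16x_{Kora}.
∂π/∂x_{Kora} = 289 − 8x_{Kora} − x_{Mesa} = 0 ⇒ x_{Kora} = 36.125 − 0.125x_{Mesa}.
At x_{Mesa} = 19: x_{Kora} = 36.125 − 0.125·19 = 33.75.

33.75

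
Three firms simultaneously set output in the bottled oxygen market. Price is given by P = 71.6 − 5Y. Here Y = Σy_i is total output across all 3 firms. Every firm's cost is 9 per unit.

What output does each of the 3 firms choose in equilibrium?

3.13

A representative firm's profit is π_i = y_i(71.6 − 5Y) − 9y_i, with Y = y_i + Σ_{j≠i} y_j.
First-order condition: 62.6 − 10y_i − 5Σ_{j≠i} y_j = 0.
With identical firms, set every y_j = y: then 62.6 − 10y − 10y = 0, i.e. y = 62.6/20 = 3.13.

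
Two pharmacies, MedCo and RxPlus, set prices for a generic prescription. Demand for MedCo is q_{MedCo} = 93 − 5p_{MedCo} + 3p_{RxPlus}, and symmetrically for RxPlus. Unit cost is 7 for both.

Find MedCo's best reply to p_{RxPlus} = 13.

16.7

MedCo's profit: π = (p_{MedCo} − 7)(93 − 5p_{MedCo} + 3p_{RxPlus}).
∂π/∂p_{MedCo} = 128 − 10p_{MedCo} + 3p_{RxPlus} = 0 ⇒ p_{MedCo} = 12.8 + 0.3p_{RxPlus}.
At p_{RxPlus} = 13: p_{MedCo} = 12.8 + 0.3·13 = 16.7.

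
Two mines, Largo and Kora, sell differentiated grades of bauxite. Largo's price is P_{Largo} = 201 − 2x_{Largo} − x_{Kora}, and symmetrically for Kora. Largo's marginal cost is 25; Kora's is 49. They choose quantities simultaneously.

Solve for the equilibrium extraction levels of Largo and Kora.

36.8, 28.8

Mine Largo's profit: π = x_{Largo}(201 − 2x_{Largo} − x_{Kora}) − 25x_{Largo}.
∂π/∂x_{Largo} = 176 − 4x_{Largo} − x_{Kora} = 0 ⇒ x_{Largo} = 44 − 0.25x_{Kora}.
Similarly x_{Kora} = 38 − 0.25x_{Largo}.
Substituting the second reaction function into the first: x_{Largo} = 44 − 0.25(38 − 0.25x_{Largo}), which gives 0.9375x_{Largo} = 34.5 ⇒ x_{Largo} = 36.8.
Then x_{Kora} = 38 − 0.25·36.8 = 28.8.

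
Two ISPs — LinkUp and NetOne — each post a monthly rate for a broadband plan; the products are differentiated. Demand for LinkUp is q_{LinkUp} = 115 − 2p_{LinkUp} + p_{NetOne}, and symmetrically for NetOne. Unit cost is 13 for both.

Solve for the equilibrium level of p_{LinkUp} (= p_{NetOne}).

47

LinkUp's profit: π = (p_{LinkUp} − 13)(115 − 2p_{LinkUp} + p_{NetOne}).
∂π/∂p_{LinkUp} = 141 − 4p_{LinkUp} + p_{NetOne} = 0 ⇒ p_{LinkUp} = 35.25 + 0.25p_{NetOne}.
The game is symmetric, so in equilibrium p_{NetOne} = p_{LinkUp}: the reaction function gives 0.75p_{LinkUp} = 35.25, hence p_{LinkUp} = 47.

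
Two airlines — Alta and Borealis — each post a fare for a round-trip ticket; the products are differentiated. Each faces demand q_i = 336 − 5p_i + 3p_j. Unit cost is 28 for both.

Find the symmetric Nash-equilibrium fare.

68

Alta's profit: π = (p_{Alta} − 28)(336 − 5p_{Alta} + 3p_{Borealis}).
∂π/∂p_{Alta} = 476 − 10p_{Alta} + 3p_{Borealis} = 0 ⇒ p_{Alta} = 47.6 + 0.3p_{Borealis}.
Setting p_{Alta} = p_{Borealis} in the reaction function: p_{Alta} = 47.6 + 0.3p_{Alta}, so p_{Alta} = 47.6 / 0.7 = 68.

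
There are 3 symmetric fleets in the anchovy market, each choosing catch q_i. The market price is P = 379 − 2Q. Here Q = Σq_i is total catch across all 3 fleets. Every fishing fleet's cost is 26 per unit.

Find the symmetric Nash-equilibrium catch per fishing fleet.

A representative fishing fleet's profit is π_i = q_i(379 − 2Q) − 26q_i, with Q = q_i + Σ_{j≠i} q_j.
First-order condition: 353 − 4q_i − 2Σ_{j≠i} q_j = 0.
Imposing symmetry (q_j = q for all j) turns Σ_{j≠i} q_j into 2q, so 353 = 8q and q = 44.125.

44.125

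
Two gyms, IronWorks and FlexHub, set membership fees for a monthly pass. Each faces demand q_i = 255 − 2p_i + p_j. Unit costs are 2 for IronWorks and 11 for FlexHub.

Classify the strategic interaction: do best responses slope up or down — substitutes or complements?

IronWorks's profit: π = (p_{IronWorks} − 2)(255 − 2p_{IronWorks} + p_{FlexHub}).
∂π/∂p_{IronWorks} = 259 − 4p_{IronWorks} + p_{FlexHub} = 0 ⇒ p_{IronWorks} = 64.75 + 0.25p_{FlexHub}.
The best-response slope dp_{IronWorks}/dp_{FlexHub} = 0.25 > 0: the reaction function is upward-sloping, so the choices are strategic complements.

strategic complements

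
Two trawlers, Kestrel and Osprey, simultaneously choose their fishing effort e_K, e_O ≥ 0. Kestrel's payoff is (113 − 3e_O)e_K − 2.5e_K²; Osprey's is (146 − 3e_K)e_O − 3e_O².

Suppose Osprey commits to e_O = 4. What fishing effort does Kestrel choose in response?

Expanding Kestrel's payoff: 113e_K − 3e_Oe_K − 2.5e_K².
∂π/∂e_K = 113 − 3e_O − 5e_K = 0, so e_K = 22.6 − 0.6e_O.
At e_O = 4: e_K = 22.6 − 0.6·4 = 20.2.

20.2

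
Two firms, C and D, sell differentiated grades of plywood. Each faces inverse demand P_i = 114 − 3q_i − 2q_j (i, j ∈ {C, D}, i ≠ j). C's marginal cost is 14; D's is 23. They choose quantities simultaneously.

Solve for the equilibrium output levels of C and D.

Firm C's profit: π = q_C(114 − 3q_C − 2q_D) − 14q_C.
∂π/∂q_C = 100 − 6q_C − 2q_D = 0 ⇒ q_C = 50/3 − (1/3)q_D.
Similarly q_D = 91/6 − (1/3)q_C.
Substituting the second reaction function into the first: q_C = 50/3 − (1/3)(91/6 − (1/3)q_C), which gives (8/9)q_C = 209/18 ⇒ q_C = 13.0625.
Then q_D = 91/6 − (1/3)·13.0625 = 10.8125.

13.0625, 10.8125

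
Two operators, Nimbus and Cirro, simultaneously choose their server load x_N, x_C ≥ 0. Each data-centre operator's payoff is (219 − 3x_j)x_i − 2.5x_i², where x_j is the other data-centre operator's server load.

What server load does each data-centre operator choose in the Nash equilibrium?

Nimbus's payoff is (219 − 3x_C)x_N − 2.5x_N².
∂π/∂x_N = 219 − 3x_C − 5x_N = 0, so x_N = 43.8 − 0.6x_C.
The game is symmetric, so in equilibrium x_C = x_N: the reaction function gives 1.6x_N = 43.8, hence x_N = 27.375.

27.375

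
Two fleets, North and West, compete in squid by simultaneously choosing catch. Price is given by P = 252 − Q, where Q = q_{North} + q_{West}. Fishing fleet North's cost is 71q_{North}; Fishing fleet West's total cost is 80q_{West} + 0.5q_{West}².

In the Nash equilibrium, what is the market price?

Fishing fleet North's profit: π = q_{North}(252 − (q_{North} + q_{West})) − 71q_{North}.
∂π/∂q_{North} = 181 − 2q_{North} − q_{West} = 0, so q_{North} = 90.5 − 0.5q_{West}.
For West: ∂π/∂q_{West} = 172 − 3q_{West} − q_{North} = 0 ⇒ q_{West} = 172/3 − (1/3)q_{North}.
Substituting the second reaction function into the first: q_{North} = 90.5 − 0.5(172/3 − (1/3)q_{North}), which gives (5/6)q_{North} = 371/6 ⇒ q_{North} = 74.2.
Then q_{West} = 172/3 − (1/3)·74.2 = 32.6.
Equilibrium price: P = 252 − 106.8 = 145.2.

145.2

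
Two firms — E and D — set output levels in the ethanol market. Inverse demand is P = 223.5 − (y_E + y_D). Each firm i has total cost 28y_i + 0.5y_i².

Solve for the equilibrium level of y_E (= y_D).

48.875

Firm E's profit: π = y_E(223.5 − (y_E + y_D)) − 28y_E − 0.5y_E².
∂π/∂y_E = 195.5 − 3y_E − y_D = 0, so y_E = 391/6 − (1/3)y_D.
Setting y_E = y_D in the reaction function: y_E = 391/6 − (1/3)y_E, so y_E = (391/6) / (4/3) = 48.875.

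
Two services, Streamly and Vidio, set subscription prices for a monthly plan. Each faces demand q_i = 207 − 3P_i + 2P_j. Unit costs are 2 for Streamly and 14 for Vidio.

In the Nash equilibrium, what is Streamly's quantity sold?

Streamly's profit: π = (P_{Streamly} − 2)(207 − 3P_{Streamly} + 2P_{Vidio}).
∂π/∂P_{Streamly} = 213 − 6P_{Streamly} + 2P_{Vidio} = 0 ⇒ P_{Streamly} = 35.5 + (1/3)P_{Vidio}.
Similarly P_{Vidio} = 41.5 + (1/3)P_{Streamly}.
Solving the two reaction functions simultaneously: (1 − (1/3)(1/3))P_{Streamly} = 35.5 + (1/3)·41.5, so (8/9)P_{Streamly} = 148/3 and P_{Streamly} = 55.5.
Then P_{Vidio} = 41.5 + (1/3)·55.5 = 60.
q_{Streamly} = 207 − 3·55.5 + 2·60 = 160.5.

160.5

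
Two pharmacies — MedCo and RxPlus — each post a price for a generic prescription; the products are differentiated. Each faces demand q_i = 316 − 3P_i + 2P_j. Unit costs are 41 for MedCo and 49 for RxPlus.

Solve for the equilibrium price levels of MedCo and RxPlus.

MedCo's profit: π = (P_{MedCo} − 41)(316 − 3P_{MedCo} + 2P_{RxPlus}).
∂π/∂P_{MedCo} = 439 − 6P_{MedCo} + 2P_{RxPlus} = 0 ⇒ P_{MedCo} = 439/6 + (1/3)P_{RxPlus}.
Similarly P_{RxPlus} = 463/6 + (1/3)P_{MedCo}.
Substituting the second reaction function into the first: P_{MedCo} = 439/6 + (1/3)(463/6 + (1/3)P_{MedCo}), which gives (8/9)P_{MedCo} = 890/9 ⇒ P_{MedCo} = 111.25.
Then P_{RxPlus} = 463/6 + (1/3)·111.25 = 114.25.

111.25, 114.25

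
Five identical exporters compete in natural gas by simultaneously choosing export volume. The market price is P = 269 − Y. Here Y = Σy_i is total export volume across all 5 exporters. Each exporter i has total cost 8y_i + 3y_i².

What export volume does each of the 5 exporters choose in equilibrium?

21.75

A representative exporter's profit is π_i = y_i(269 − Y) − 8y_i − 3y_i², with Y = y_i + Σ_{j≠i} y_j.
First-order condition: 261 − 8y_i − Σ_{j≠i} y_j = 0.
With identical exporters, set every y_j = y: then 261 − 8y − 4y = 0, i.e. y = 261/12 = 21.75.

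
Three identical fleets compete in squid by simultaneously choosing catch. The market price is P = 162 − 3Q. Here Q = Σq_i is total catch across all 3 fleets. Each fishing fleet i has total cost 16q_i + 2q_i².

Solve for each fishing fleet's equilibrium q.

A representative fishing fleet's profit is π_i = q_i(162 − 3Q) − 16q_i − 2q_i², with Q = q_i + Σ_{j≠i} q_j.
First-order condition: 146 − 10q_i − 3Σ_{j≠i} q_j = 0.
Imposing symmetry (q_j = q for all j) turns Σ_{j≠i} q_j into 2q, so 146 = 16q and q = 9.125.

9.125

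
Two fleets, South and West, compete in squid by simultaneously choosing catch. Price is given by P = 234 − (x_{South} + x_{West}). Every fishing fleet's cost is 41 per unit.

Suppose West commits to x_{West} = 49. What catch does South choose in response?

72

Fishing fleet South's profit: π = x_{South}(234 − (x_{South} + x_{West})) − 41x_{South}.
∂π/∂x_{South} = 193 − 2x_{South} − x_{West} = 0, so x_{South} = 96.5 − 0.5x_{West}.
At x_{West} = 49: x_{South} = 96.5 − 0.5·49 = 72.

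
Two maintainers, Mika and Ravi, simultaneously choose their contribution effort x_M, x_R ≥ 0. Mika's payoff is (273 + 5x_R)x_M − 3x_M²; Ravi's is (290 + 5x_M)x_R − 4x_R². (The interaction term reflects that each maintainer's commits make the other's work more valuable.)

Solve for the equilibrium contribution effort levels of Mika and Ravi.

Expanding Mika's payoff: 273x_M + 5x_Rx_M − 3x_M².
∂π/∂x_M = 273 + 5x_R − 6x_M = 0, so x_M = 45.5 + (5/6)x_R.
Likewise for Ravi: x_R = 36.25 + 0.625x_M.
Solving the two reaction functions simultaneously: (1 − (5/6)(0.625))x_M = 45.5 + (5/6)·36.25, so (23/48)x_M = 1817/24 and x_M = 158.
Then x_R = 36.25 + 0.625·158 = 135.

158, 135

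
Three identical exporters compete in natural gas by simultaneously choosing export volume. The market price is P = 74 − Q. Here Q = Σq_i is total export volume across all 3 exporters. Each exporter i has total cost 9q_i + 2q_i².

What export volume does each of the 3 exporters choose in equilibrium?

A representative exporter's profit is π_i = q_i(74 − Q) − 9q_i − 2q_i², with Q = q_i + Σ_{j≠i} q_j.
First-order condition: 65 − 6q_i − Σ_{j≠i} q_j = 0.
In a symmetric equilibrium every exporter chooses the same q, so Σ_{j≠i} q_j = 2q. The condition becomes 65 − 8q = 0, giving q = 65/8 = 8.125.

8.125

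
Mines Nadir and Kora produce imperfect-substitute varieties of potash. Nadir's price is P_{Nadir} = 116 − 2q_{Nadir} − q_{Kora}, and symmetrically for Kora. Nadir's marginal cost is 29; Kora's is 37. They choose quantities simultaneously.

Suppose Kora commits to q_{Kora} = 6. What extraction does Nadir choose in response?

Mine Nadir's profit: π = q_{Nadir}(116 − 2q_{Nadir} − q_{Kora}) − 29q_{Nadir}.
∂π/∂q_{Nadir} = 87 − 4q_{Nadir} − q_{Kora} = 0 ⇒ q_{Nadir} = 21.75 − 0.25q_{Kora}.
At q_{Kora} = 6: q_{Nadir} = 21.75 − 0.25·6 = 20.25.

20.25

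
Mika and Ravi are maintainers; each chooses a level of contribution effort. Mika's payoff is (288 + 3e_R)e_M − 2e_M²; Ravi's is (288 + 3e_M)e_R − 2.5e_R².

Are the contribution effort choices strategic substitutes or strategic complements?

strategic complements

Expanding Mika's payoff: 288e_M + 3e_Re_M − 2e_M².
∂π/∂e_M = 288 + 3e_R − 4e_M = 0, so e_M = 72 + 0.75e_R.
The best-response slope de_M/de_R = 0.75 > 0: the reaction function is upward-sloping, so the choices are strategic complements.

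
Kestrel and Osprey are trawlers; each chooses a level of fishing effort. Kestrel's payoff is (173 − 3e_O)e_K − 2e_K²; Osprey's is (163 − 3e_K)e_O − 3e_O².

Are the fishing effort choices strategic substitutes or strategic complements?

strategic substitutes

Expanding Kestrel's payoff: 173e_K − 3e_Oe_K − 2e_K².
∂π/∂e_K = 173 − 3e_O − 4e_K = 0, so e_K = 43.25 − 0.75e_O.
The best-response slope de_K/de_O = −0.75 < 0: the reaction function is downward-sloping, so the choices are strategic substitutes.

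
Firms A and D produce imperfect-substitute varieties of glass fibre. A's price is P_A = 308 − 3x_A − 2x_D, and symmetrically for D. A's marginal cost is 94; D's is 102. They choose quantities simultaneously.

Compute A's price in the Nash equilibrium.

175.75

Firm A's profit: π = x_A(308 − 3x_A − 2x_D) − 94x_A.
∂π/∂x_A = 214 − 6x_A − 2x_D = 0 ⇒ x_A = 107/3 − (1/3)x_D.
Similarly x_D = 103/3 − (1/3)x_A.
Solving the two reaction functions simultaneously: (1 − (−1/3)(−1/3))x_A = 107/3 − (1/3)·(103/3), so (8/9)x_A = 218/9 and x_A = 27.25.
Then x_D = 103/3 − (1/3)·27.25 = 25.25.
P_A = 308 − 3·27.25 − 2·25.25 = 175.75.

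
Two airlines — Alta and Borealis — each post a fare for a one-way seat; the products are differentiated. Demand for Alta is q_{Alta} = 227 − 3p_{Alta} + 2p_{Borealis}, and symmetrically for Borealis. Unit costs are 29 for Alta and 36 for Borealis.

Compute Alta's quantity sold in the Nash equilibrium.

Alta's profit: π = (p_{Alta} − 29)(227 − 3p_{Alta} + 2p_{Borealis}).
∂π/∂p_{Alta} = 314 − 6p_{Alta} + 2p_{Borealis} = 0 ⇒ p_{Alta} = 157/3 + (1/3)p_{Borealis}.
Similarly p_{Borealis} = 335/6 + (1/3)p_{Alta}.
Solving the two reaction functions simultaneously: (1 − (1/3)(1/3))p_{Alta} = 157/3 + (1/3)·(335/6), so (8/9)p_{Alta} = 1277/18 and p_{Alta} = 79.8125.
Then p_{Borealis} = 335/6 + (1/3)·79.8125 = 82.4375.
q_{Alta} = 227 − 3·79.8125 + 2·82.4375 = 152.4375.

152.4375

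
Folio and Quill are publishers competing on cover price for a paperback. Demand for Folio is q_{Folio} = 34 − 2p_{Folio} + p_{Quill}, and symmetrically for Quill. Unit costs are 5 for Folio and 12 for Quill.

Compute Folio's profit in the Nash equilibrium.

224.72

Folio's profit: π = (p_{Folio} − 5)(34 − 2p_{Folio} + p_{Quill}).
∂π/∂p_{Folio} = 44 − 4p_{Folio} + p_{Quill} = 0 ⇒ p_{Folio} = 11 + 0.25p_{Quill}.
Similarly p_{Quill} = 14.5 + 0.25p_{Folio}.
Solving the two reaction functions simultaneously: (1 − (0.25)(0.25))p_{Folio} = 11 + 0.25·14.5, so 0.9375p_{Folio} = 14.625 and p_{Folio} = 15.6.
Then p_{Quill} = 14.5 + 0.25·15.6 = 18.4.
q_{Folio} = 34 − 2·15.6 + 18.4 = 21.2.
Profit = (15.6 − 5)·21.2 = 224.72.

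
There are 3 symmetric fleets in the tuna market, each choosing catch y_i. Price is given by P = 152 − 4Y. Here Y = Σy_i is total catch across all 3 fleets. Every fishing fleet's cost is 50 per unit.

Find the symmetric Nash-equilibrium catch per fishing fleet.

6.375

A representative fishing fleet's profit is π_i = y_i(152 − 4Y) − 50y_i, with Y = y_i + Σ_{j≠i} y_j.
First-order condition: 102 − 8y_i − 4Σ_{j≠i} y_j = 0.
With identical fishing fleets, set every y_j = y: then 102 − 8y − 8y = 0, i.e. y = 102/16 = 6.375.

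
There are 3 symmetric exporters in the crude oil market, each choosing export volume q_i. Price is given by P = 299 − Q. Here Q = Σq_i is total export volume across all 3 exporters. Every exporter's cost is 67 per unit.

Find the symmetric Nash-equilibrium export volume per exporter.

58

A representative exporter's profit is π_i = q_i(299 − Q) − 67q_i, with Q = q_i + Σ_{j≠i} q_j.
First-order condition: 232 − 2q_i − Σ_{j≠i} q_j = 0.
In a symmetric equilibrium every exporter chooses the same q, so Σ_{j≠i} q_j = 2q. The condition becomes 232 − 4q = 0, giving q = 232/4 = 58.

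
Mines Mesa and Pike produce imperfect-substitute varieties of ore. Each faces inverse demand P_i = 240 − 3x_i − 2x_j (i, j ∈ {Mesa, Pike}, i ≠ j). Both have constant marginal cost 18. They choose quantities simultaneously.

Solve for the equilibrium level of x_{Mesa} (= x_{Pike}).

27.75

Mine Mesa's profit: π = x_{Mesa}(240 − 3x_{Mesa} − 2x_{Pike}) − 18x_{Mesa}.
∂π/∂x_{Mesa} = 222 − 6x_{Mesa} − 2x_{Pike} = 0 ⇒ x_{Mesa} = 37 − (1/3)x_{Pike}.
Setting x_{Mesa} = x_{Pike} in the reaction function: x_{Mesa} = 37 − (1/3)x_{Mesa}, so x_{Mesa} = 37 / (4/3) = 27.75.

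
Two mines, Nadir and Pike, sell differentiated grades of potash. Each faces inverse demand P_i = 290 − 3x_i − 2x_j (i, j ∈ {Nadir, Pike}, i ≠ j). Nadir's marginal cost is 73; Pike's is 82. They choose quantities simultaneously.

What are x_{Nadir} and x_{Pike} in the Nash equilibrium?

Mine Nadir's profit: π = x_{Nadir}(290 − 3x_{Nadir} − 2x_{Pike}) − 73x_{Nadir}.
∂π/∂x_{Nadir} = 217 − 6x_{Nadir} − 2x_{Pike} = 0 ⇒ x_{Nadir} = 217/6 − (1/3)x_{Pike}.
Similarly x_{Pike} = 104/3 − (1/3)x_{Nadir}.
Plugging x_{Pike} into Nadir's best response: x_{Nadir} = 217/6 − (1/3)(104/3 − (1/3)x_{Nadir}) ⇒ (8/9)x_{Nadir} = 443/18, so x_{Nadir} = 27.6875.
Then x_{Pike} = 104/3 − (1/3)·27.6875 = 25.4375.

27.6875, 25.4375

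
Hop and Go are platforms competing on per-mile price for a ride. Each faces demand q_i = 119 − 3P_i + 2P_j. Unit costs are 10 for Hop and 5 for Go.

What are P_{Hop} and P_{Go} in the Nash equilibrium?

Hop's profit: π = (P_{Hop} − 10)(119 − 3P_{Hop} + 2P_{Go}).
∂π/∂P_{Hop} = 149 − 6P_{Hop} + 2P_{Go} = 0 ⇒ P_{Hop} = 149/6 + (1/3)P_{Go}.
Similarly P_{Go} = 67/3 + (1/3)P_{Hop}.
Plugging P_{Go} into Hop's best response: P_{Hop} = 149/6 + (1/3)(67/3 + (1/3)P_{Hop}) ⇒ (8/9)P_{Hop} = 581/18, so P_{Hop} = 36.3125.
Then P_{Go} = 67/3 + (1/3)·36.3125 = 34.4375.

36.3125, 34.4375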